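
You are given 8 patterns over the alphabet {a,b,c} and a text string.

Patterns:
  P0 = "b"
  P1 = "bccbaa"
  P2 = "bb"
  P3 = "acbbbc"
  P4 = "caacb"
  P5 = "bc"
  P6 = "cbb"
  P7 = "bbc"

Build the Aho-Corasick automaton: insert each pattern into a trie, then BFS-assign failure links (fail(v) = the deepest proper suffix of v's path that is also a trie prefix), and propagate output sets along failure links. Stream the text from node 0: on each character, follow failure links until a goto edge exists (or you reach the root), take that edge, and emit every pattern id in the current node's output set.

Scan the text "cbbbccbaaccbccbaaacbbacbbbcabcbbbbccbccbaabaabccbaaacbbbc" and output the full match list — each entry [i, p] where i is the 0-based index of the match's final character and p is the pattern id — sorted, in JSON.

Build automaton:
Trie (insert patterns):
  0='ε' goto a→8 b→1 c→14
  1='b' goto b→7 c→2  ←P0
  2='bc' goto c→3  ←P5
  3='bcc' goto b→4
  4='bccb' goto a→5
  5='bccba' goto a→6
  6='bccbaa' goto ·  ←P1
  7='bb' goto c→21  ←P2
  8='a' goto c→9
  9='ac' goto b→10
  10='acb' goto b→11
  11='acbb' goto b→12
  12='acbbb' goto c→13
  13='acbbbc' goto ·  ←P3
  14='c' goto a→15 b→19
  15='ca' goto a→16
  16='caa' goto c→17
  17='caac' goto b→18
  18='caacb' goto ·  ←P4
  19='cb' goto b→20
  20='cbb' goto ·  ←P6
  21='bbc' goto ·  ←P7

BFS fail/out derivation:
  n1('b'): parent n0 fail=0; on 'b' 0 → fail=0;  out {0}∪∅={0}
  n8('a'): parent n0 fail=0; on 'a' 0 → fail=0;  out ∅∪∅=∅
  n14('c'): parent n0 fail=0; on 'c' 0 → fail=0;  out ∅∪∅=∅
  n2('bc'): parent n1 fail=0; on 'c' 0 → fail=14;  out {5}∪∅={5}
  n7('bb'): parent n1 fail=0; on 'b' 0 → fail=1;  out {2}∪{0}={0,2}
  n9('ac'): parent n8 fail=0; on 'c' 0 → fail=14;  out ∅∪∅=∅
  n15('ca'): parent n14 fail=0; on 'a' 0 → fail=8;  out ∅∪∅=∅
  n19('cb'): parent n14 fail=0; on 'b' 0 → fail=1;  out ∅∪{0}={0}
  n3('bcc'): parent n2 fail=14; on 'c' 14→0 → fail=14;  out ∅∪∅=∅
  n10('acb'): parent n9 fail=14; on 'b' 14 → fail=19;  out ∅∪{0}={0}
  n16('caa'): parent n15 fail=8; on 'a' 8→0 → fail=8;  out ∅∪∅=∅
  n20('cbb'): parent n19 fail=1; on 'b' 1 → fail=7;  out {6}∪{0,2}={0,2,6}
  n21('bbc'): parent n7 fail=1; on 'c' 1 → fail=2;  out {7}∪{5}={5,7}
  n4('bccb'): parent n3 fail=14; on 'b' 14 → fail=19;  out ∅∪{0}={0}
  n11('acbb'): parent n10 fail=19; on 'b' 19 → fail=20;  out ∅∪{0,2,6}={0,2,6}
  n17('caac'): parent n16 fail=8; on 'c' 8 → fail=9;  out ∅∪∅=∅
  n5('bccba'): parent n4 fail=19; on 'a' 19→1→0 → fail=8;  out ∅∪∅=∅
  n12('acbbb'): parent n11 fail=20; on 'b' 20→7→1 → fail=7;  out ∅∪{0,2}={0,2}
  n18('caacb'): parent n17 fail=9; on 'b' 9 → fail=10;  out {4}∪{0}={0,4}
  n6('bccbaa'): parent n5 fail=8; on 'a' 8→0 → fail=8;  out {1}∪∅={1}
  n13('acbbbc'): parent n12 fail=7; on 'c' 7 → fail=21;  out {3}∪{5,7}={3,5,7}

Text stream:
[0] read 'c'  n0⇒n14
[1] read 'b'  n14⇒n19  ** P0@[1:1]
[2] read 'b'  n19⇒n20  ** P0@[2:2],P2@[1:2],P6@[0:2]
[3] read 'b'  n20⇒n7 (via fail)  ** P0@[3:3],P2@[2:3]
[4] read 'c'  n7⇒n21  ** P5@[3:4],P7@[2:4]
[5] read 'c'  n21⇒n3 (via fail)
[6] read 'b'  n3⇒n4  ** P0@[6:6]
[7] read 'a'  n4⇒n5
[8] read 'a'  n5⇒n6  ** P1@[3:8]
[9] read 'c'  n6⇒n9 (via fail)
[10] read 'c'  n9⇒n14 (via fail)
[11] read 'b'  n14⇒n19  ** P0@[11:11]
[12] read 'c'  n19⇒n2 (via fail)  ** P5@[11:12]
[13] read 'c'  n2⇒n3
[14] read 'b'  n3⇒n4  ** P0@[14:14]
[15] read 'a'  n4⇒n5
[16] read 'a'  n5⇒n6  ** P1@[11:16]
[17] read 'a'  n6⇒n8 (via fail)
[18] read 'c'  n8⇒n9
[19] read 'b'  n9⇒n10  ** P0@[19:19]
[20] read 'b'  n10⇒n11  ** P0@[20:20],P2@[19:20],P6@[18:20]
[21] read 'a'  n11⇒n8 (via fail)
[22] read 'c'  n8⇒n9
[23] read 'b'  n9⇒n10  ** P0@[23:23]
[24] read 'b'  n10⇒n11  ** P0@[24:24],P2@[23:24],P6@[22:24]
[25] read 'b'  n11⇒n12  ** P0@[25:25],P2@[24:25]
[26] read 'c'  n12⇒n13  ** P3@[21:26],P5@[25:26],P7@[24:26]
[27] read 'a'  n13⇒n15 (via fail)
[28] read 'b'  n15⇒n1 (via fail)  ** P0@[28:28]
[29] read 'c'  n1⇒n2  ** P5@[28:29]
[30] read 'b'  n2⇒n19 (via fail)  ** P0@[30:30]
[31] read 'b'  n19⇒n20  ** P0@[31:31],P2@[30:31],P6@[29:31]
[32] read 'b'  n20⇒n7 (via fail)  ** P0@[32:32],P2@[31:32]
[33] read 'b'  n7⇒n7 (via fail)  ** P0@[33:33],P2@[32:33]
[34] read 'c'  n7⇒n21  ** P5@[33:34],P7@[32:34]
[35] read 'c'  n21⇒n3 (via fail)
[36] read 'b'  n3⇒n4  ** P0@[36:36]
[37] read 'c'  n4⇒n2 (via fail)  ** P5@[36:37]
[38] read 'c'  n2⇒n3
[39] read 'b'  n3⇒n4  ** P0@[39:39]
[40] read 'a'  n4⇒n5
[41] read 'a'  n5⇒n6  ** P1@[36:41]
[42] read 'b'  n6⇒n1 (via fail)  ** P0@[42:42]
[43] read 'a'  n1⇒n8 (via fail)
[44] read 'a'  n8⇒n8 (via fail)
[45] read 'b'  n8⇒n1 (via fail)  ** P0@[45:45]
[46] read 'c'  n1⇒n2  ** P5@[45:46]
[47] read 'c'  n2⇒n3
[48] read 'b'  n3⇒n4  ** P0@[48:48]
[49] read 'a'  n4⇒n5
[50] read 'a'  n5⇒n6  ** P1@[45:50]
[51] read 'a'  n6⇒n8 (via fail)
[52] read 'c'  n8⇒n9
[53] read 'b'  n9⇒n10  ** P0@[53:53]
[54] read 'b'  n10⇒n11  ** P0@[54:54],P2@[53:54],P6@[52:54]
[55] read 'b'  n11⇒n12  ** P0@[55:55],P2@[54:55]
[56] read 'c'  n12⇒n13  ** P3@[51:56],P5@[55:56],P7@[54:56]

Result: [[1,0],[2,0],[2,2],[2,6],[3,0],[3,2],[4,5],[4,7],[6,0],[8,1],[11,0],[12,5],[14,0],[16,1],[19,0],[20,0],[20,2],[20,6],[23,0],[24,0],[24,2],[24,6],[25,0],[25,2],[26,3],[26,5],[26,7],[28,0],[29,5],[30,0],[31,0],[31,2],[31,6],[32,0],[32,2],[33,0],[33,2],[34,5],[34,7],[36,0],[37,5],[39,0],[41,1],[42,0],[45,0],[46,5],[48,0],[50,1],[53,0],[54,0],[54,2],[54,6],[55,0],[55,2],[56,3],[56,5],[56,7]]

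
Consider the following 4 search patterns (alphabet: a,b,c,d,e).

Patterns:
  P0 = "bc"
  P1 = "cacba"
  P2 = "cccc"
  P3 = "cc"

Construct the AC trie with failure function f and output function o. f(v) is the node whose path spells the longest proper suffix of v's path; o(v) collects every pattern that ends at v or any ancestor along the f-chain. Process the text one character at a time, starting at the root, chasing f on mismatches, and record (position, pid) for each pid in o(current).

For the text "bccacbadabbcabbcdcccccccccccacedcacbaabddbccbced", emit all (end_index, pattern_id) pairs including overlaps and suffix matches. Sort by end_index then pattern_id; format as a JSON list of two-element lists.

Build:
Trie (insert patterns):
  n0 'ε': b→1 c→3
  n1 'b': c→2
  n2 'bc': ·  [P0 ends]
  n3 'c': a→4 c→8
  n4 'ca': c→5
  n5 'cac': b→6
  n6 'cacb': a→7
  n7 'cacba': ·  [P1 ends]
  n8 'cc': c→9  [P3 ends]
  n9 'ccc': c→10
  n10 'cccc': ·  [P2 ends]

Failure links (BFS by depth):
  fail(1) 'b': from fail(0)=0 chase 'b': 0 ⇒ 0;  out=∅∪out(0)=∅
  fail(3) 'c': from fail(0)=0 chase 'c': 0 ⇒ 0;  out=∅∪out(0)=∅
  fail(2) 'bc': from fail(1)=0 chase 'c': 0 ⇒ 3;  out={0}∪out(3)={0}
  fail(4) 'ca': from fail(3)=0 chase 'a': 0 ⇒ 0;  out=∅∪out(0)=∅
  fail(8) 'cc': from fail(3)=0 chase 'c': 0 ⇒ 3;  out={3}∪out(3)={3}
  fail(5) 'cac': from fail(4)=0 chase 'c': 0 ⇒ 3;  out=∅∪out(3)=∅
  fail(9) 'ccc': from fail(8)=3 chase 'c': 3 ⇒ 8;  out=∅∪out(8)={3}
  fail(6) 'cacb': from fail(5)=3 chase 'b': 3→0 ⇒ 1;  out=∅∪out(1)=∅
  fail(10) 'cccc': from fail(9)=8 chase 'c': 8 ⇒ 9;  out={2}∪out(9)={2,3}
  fail(7) 'cacba': from fail(6)=1 chase 'a': 1→0 ⇒ 0;  out={1}∪out(0)={1}

Run:
pos 0 'b': at 1
pos 1 'c': at 2  emit P0@[0:1]
pos 2 'c': at 8 ·f  emit P3@[1:2]
pos 3 'a': at 4 ·f
pos 4 'c': at 5
pos 5 'b': at 6
pos 6 'a': at 7  emit P1@[2:6]
pos 7 'd': at 0 ·f
pos 8 'a': at 0
pos 9 'b': at 1
pos 10 'b': at 1 ·f
pos 11 'c': at 2  emit P0@[10:11]
pos 12 'a': at 4 ·f
pos 13 'b': at 1 ·f
pos 14 'b': at 1 ·f
pos 15 'c': at 2  emit P0@[14:15]
pos 16 'd': at 0 ·f
pos 17 'c': at 3
pos 18 'c': at 8  emit P3@[17:18]
pos 19 'c': at 9  emit P3@[18:19]
pos 20 'c': at 10  emit P2@[17:20],P3@[19:20]
pos 21 'c': at 10 ·f  emit P2@[18:21],P3@[20:21]
pos 22 'c': at 10 ·f  emit P2@[19:22],P3@[21:22]
pos 23 'c': at 10 ·f  emit P2@[20:23],P3@[22:23]
pos 24 'c': at 10 ·f  emit P2@[21:24],P3@[23:24]
pos 25 'c': at 10 ·f  emit P2@[22:25],P3@[24:25]
pos 26 'c': at 10 ·f  emit P2@[23:26],P3@[25:26]
pos 27 'c': at 10 ·f  emit P2@[24:27],P3@[26:27]
pos 28 'a': at 4 ·f
pos 29 'c': at 5
pos 30 'e': at 0 ·f
pos 31 'd': at 0
pos 32 'c': at 3
pos 33 'a': at 4
pos 34 'c': at 5
pos 35 'b': at 6
pos 36 'a': at 7  emit P1@[32:36]
pos 37 'a': at 0 ·f
pos 38 'b': at 1
pos 39 'd': at 0 ·f
pos 40 'd': at 0
pos 41 'b': at 1
pos 42 'c': at 2  emit P0@[41:42]
pos 43 'c': at 8 ·f  emit P3@[42:43]
pos 44 'b': at 1 ·f
pos 45 'c': at 2  emit P0@[44:45]
pos 46 'e': at 0 ·f
pos 47 'd': at 0

Matches: [[1,0],[2,3],[6,1],[11,0],[15,0],[18,3],[19,3],[20,2],[20,3],[21,2],[21,3],[22,2],[22,3],[23,2],[23,3],[24,2],[24,3],[25,2],[25,3],[26,2],[26,3],[27,2],[27,3],[36,1],[42,0],[43,3],[45,0]]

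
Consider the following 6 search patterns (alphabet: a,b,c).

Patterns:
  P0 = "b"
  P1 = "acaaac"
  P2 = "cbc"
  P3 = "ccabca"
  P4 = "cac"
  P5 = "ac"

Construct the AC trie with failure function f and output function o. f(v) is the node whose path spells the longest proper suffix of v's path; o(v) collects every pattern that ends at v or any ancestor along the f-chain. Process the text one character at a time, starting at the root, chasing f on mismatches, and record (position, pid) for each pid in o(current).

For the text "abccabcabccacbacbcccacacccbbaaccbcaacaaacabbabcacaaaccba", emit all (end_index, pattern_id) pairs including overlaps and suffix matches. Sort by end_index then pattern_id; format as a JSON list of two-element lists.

Build:
Trie (insert patterns):
  0='ε' goto a→2 b→1 c→8
  1='b' goto ·  [P0 ends]
  2='a' goto c→3
  3='ac' goto a→4  [P5 ends]
  4='aca' goto a→5
  5='acaa' goto a→6
  6='acaaa' goto c→7
  7='acaaac' goto ·  [P1 ends]
  8='c' goto a→16 b→9 c→11
  9='cb' goto c→10
  10='cbc' goto ·  [P2 ends]
  11='cc' goto a→12
  12='cca' goto b→13
  13='ccab' goto c→14
  14='ccabc' goto a→15
  15='ccabca' goto ·  [P3 ends]
  16='ca' goto c→17
  17='cac' goto ·  [P4 ends]

Failure links (BFS by depth):
  fail(1) 'b': from fail(0)=0 chase 'b': 0 ⇒ 0;  out={0}∪out(0)={0}
  fail(2) 'a': from fail(0)=0 chase 'a': 0 ⇒ 0;  out=∅∪out(0)=∅
  fail(8) 'c': from fail(0)=0 chase 'c': 0 ⇒ 0;  out=∅∪out(0)=∅
  fail(3) 'ac': from fail(2)=0 chase 'c': 0 ⇒ 8;  out={5}∪out(8)={5}
  fail(9) 'cb': from fail(8)=0 chase 'b': 0 ⇒ 1;  out=∅∪out(1)={0}
  fail(11) 'cc': from fail(8)=0 chase 'c': 0 ⇒ 8;  out=∅∪out(8)=∅
  fail(16) 'ca': from fail(8)=0 chase 'a': 0 ⇒ 2;  out=∅∪out(2)=∅
  fail(4) 'aca': from fail(3)=8 chase 'a': 8 ⇒ 16;  out=∅∪out(16)=∅
  fail(10) 'cbc': from fail(9)=1 chase 'c': 1→0 ⇒ 8;  out={2}∪out(8)={2}
  fail(12) 'cca': from fail(11)=8 chase 'a': 8 ⇒ 16;  out=∅∪out(16)=∅
  fail(17) 'cac': from fail(16)=2 chase 'c': 2 ⇒ 3;  out={4}∪out(3)={4,5}
  fail(5) 'acaa': from fail(4)=16 chase 'a': 16→2→0 ⇒ 2;  out=∅∪out(2)=∅
  fail(13) 'ccab': from fail(12)=16 chase 'b': 16→2→0 ⇒ 1;  out=∅∪out(1)={0}
  fail(6) 'acaaa': from fail(5)=2 chase 'a': 2→0 ⇒ 2;  out=∅∪out(2)=∅
  fail(14) 'ccabc': from fail(13)=1 chase 'c': 1→0 ⇒ 8;  out=∅∪out(8)=∅
  fail(7) 'acaaac': from fail(6)=2 chase 'c': 2 ⇒ 3;  out={1}∪out(3)={1,5}
  fail(15) 'ccabca': from fail(14)=8 chase 'a': 8 ⇒ 16;  out={3}∪out(16)={3}

Text stream:
[0] read 'a'  n0⇒n2
[1] read 'b'  n2⇒n1 (via fail)  → match P0@[1:1]
[2] read 'c'  n1⇒n8 (via fail)
[3] read 'c'  n8⇒n11
[4] read 'a'  n11⇒n12
[5] read 'b'  n12⇒n13  → match P0@[5:5]
[6] read 'c'  n13⇒n14
[7] read 'a'  n14⇒n15  → match P3@[2:7]
[8] read 'b'  n15⇒n1 (via fail)  → match P0@[8:8]
[9] read 'c'  n1⇒n8 (via fail)
[10] read 'c'  n8⇒n11
[11] read 'a'  n11⇒n12
[12] read 'c'  n12⇒n17 (via fail)  → match P4@[10:12],P5@[11:12]
[13] read 'b'  n17⇒n9 (via fail)  → match P0@[13:13]
[14] read 'a'  n9⇒n2 (via fail)
[15] read 'c'  n2⇒n3  → match P5@[14:15]
[16] read 'b'  n3⇒n9 (via fail)  → match P0@[16:16]
[17] read 'c'  n9⇒n10  → match P2@[15:17]
[18] read 'c'  n10⇒n11 (via fail)
[19] read 'c'  n11⇒n11 (via fail)
[20] read 'a'  n11⇒n12
[21] read 'c'  n12⇒n17 (via fail)  → match P4@[19:21],P5@[20:21]
[22] read 'a'  n17⇒n4 (via fail)
[23] read 'c'  n4⇒n17 (via fail)  → match P4@[21:23],P5@[22:23]
[24] read 'c'  n17⇒n11 (via fail)
[25] read 'c'  n11⇒n11 (via fail)
[26] read 'b'  n11⇒n9 (via fail)  → match P0@[26:26]
[27] read 'b'  n9⇒n1 (via fail)  → match P0@[27:27]
[28] read 'a'  n1⇒n2 (via fail)
[29] read 'a'  n2⇒n2 (via fail)
[30] read 'c'  n2⇒n3  → match P5@[29:30]
[31] read 'c'  n3⇒n11 (via fail)
[32] read 'b'  n11⇒n9 (via fail)  → match P0@[32:32]
[33] read 'c'  n9⇒n10  → match P2@[31:33]
[34] read 'a'  n10⇒n16 (via fail)
[35] read 'a'  n16⇒n2 (via fail)
[36] read 'c'  n2⇒n3  → match P5@[35:36]
[37] read 'a'  n3⇒n4
[38] read 'a'  n4⇒n5
[39] read 'a'  n5⇒n6
[40] read 'c'  n6⇒n7  → match P1@[35:40],P5@[39:40]
[41] read 'a'  n7⇒n4 (via fail)
[42] read 'b'  n4⇒n1 (via fail)  → match P0@[42:42]
[43] read 'b'  n1⇒n1 (via fail)  → match P0@[43:43]
[44] read 'a'  n1⇒n2 (via fail)
[45] read 'b'  n2⇒n1 (via fail)  → match P0@[45:45]
[46] read 'c'  n1⇒n8 (via fail)
[47] read 'a'  n8⇒n16
[48] read 'c'  n16⇒n17  → match P4@[46:48],P5@[47:48]
[49] read 'a'  n17⇒n4 (via fail)
[50] read 'a'  n4⇒n5
[51] read 'a'  n5⇒n6
[52] read 'c'  n6⇒n7  → match P1@[47:52],P5@[51:52]
[53] read 'c'  n7⇒n11 (via fail)
[54] read 'b'  n11⇒n9 (via fail)  → match P0@[54:54]
[55] read 'a'  n9⇒n2 (via fail)

Matches: [[1,0],[5,0],[7,3],[8,0],[12,4],[12,5],[13,0],[15,5],[16,0],[17,2],[21,4],[21,5],[23,4],[23,5],[26,0],[27,0],[30,5],[32,0],[33,2],[36,5],[40,1],[40,5],[42,0],[43,0],[45,0],[48,4],[48,5],[52,1],[52,5],[54,0]]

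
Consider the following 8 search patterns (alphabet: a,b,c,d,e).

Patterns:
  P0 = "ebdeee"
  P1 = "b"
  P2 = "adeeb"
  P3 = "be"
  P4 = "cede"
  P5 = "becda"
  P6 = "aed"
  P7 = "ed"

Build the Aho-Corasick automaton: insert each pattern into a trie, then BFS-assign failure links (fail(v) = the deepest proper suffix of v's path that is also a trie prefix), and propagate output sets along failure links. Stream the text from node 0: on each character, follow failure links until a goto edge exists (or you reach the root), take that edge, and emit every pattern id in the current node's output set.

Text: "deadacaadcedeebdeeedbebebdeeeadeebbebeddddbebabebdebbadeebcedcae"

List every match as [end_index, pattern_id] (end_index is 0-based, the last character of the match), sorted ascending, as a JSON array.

Build:
Trie (insert patterns):
  0='ε' goto a→8 b→7 c→14 e→1
  1='e' goto b→2 d→23
  2='eb' goto d→3
  3='ebd' goto e→4
  4='ebde' goto e→5
  5='ebdee' goto e→6
  6='ebdeee' goto ·  [P0 ends]
  7='b' goto e→13  [P1 ends]
  8='a' goto d→9 e→21
  9='ad' goto e→10
  10='ade' goto e→11
  11='adee' goto b→12
  12='adeeb' goto ·  [P2 ends]
  13='be' goto c→18  [P3 ends]
  14='c' goto e→15
  15='ce' goto d→16
  16='ced' goto e→17
  17='cede' goto ·  [P4 ends]
  18='bec' goto d→19
  19='becd' goto a→20
  20='becda' goto ·  [P5 ends]
  21='ae' goto d→22
  22='aed' goto ·  [P6 ends]
  23='ed' goto ·  [P7 ends]

BFS fail/out derivation:
  fail(1) 'e': from fail(0)=0 chase 'e': 0 ⇒ 0;  out=∅∪out(0)=∅
  fail(7) 'b': from fail(0)=0 chase 'b': 0 ⇒ 0;  out={1}∪out(0)={1}
  fail(8) 'a': from fail(0)=0 chase 'a': 0 ⇒ 0;  out=∅∪out(0)=∅
  fail(14) 'c': from fail(0)=0 chase 'c': 0 ⇒ 0;  out=∅∪out(0)=∅
  fail(2) 'eb': from fail(1)=0 chase 'b': 0 ⇒ 7;  out=∅∪out(7)={1}
  fail(9) 'ad': from fail(8)=0 chase 'd': 0 ⇒ 0;  out=∅∪out(0)=∅
  fail(13) 'be': from fail(7)=0 chase 'e': 0 ⇒ 1;  out={3}∪out(1)={3}
  fail(15) 'ce': from fail(14)=0 chase 'e': 0 ⇒ 1;  out=∅∪out(1)=∅
  fail(21) 'ae': from fail(8)=0 chase 'e': 0 ⇒ 1;  out=∅∪out(1)=∅
  fail(23) 'ed': from fail(1)=0 chase 'd': 0 ⇒ 0;  out={7}∪out(0)={7}
  fail(3) 'ebd': from fail(2)=7 chase 'd': 7→0 ⇒ 0;  out=∅∪out(0)=∅
  fail(10) 'ade': from fail(9)=0 chase 'e': 0 ⇒ 1;  out=∅∪out(1)=∅
  fail(16) 'ced': from fail(15)=1 chase 'd': 1 ⇒ 23;  out=∅∪out(23)={7}
  fail(18) 'bec': from fail(13)=1 chase 'c': 1→0 ⇒ 14;  out=∅∪out(14)=∅
  fail(22) 'aed': from fail(21)=1 chase 'd': 1 ⇒ 23;  out={6}∪out(23)={6,7}
  fail(4) 'ebde': from fail(3)=0 chase 'e': 0 ⇒ 1;  out=∅∪out(1)=∅
  fail(11) 'adee': from fail(10)=1 chase 'e': 1→0 ⇒ 1;  out=∅∪out(1)=∅
  fail(17) 'cede': from fail(16)=23 chase 'e': 23→0 ⇒ 1;  out={4}∪out(1)={4}
  fail(19) 'becd': from fail(18)=14 chase 'd': 14→0 ⇒ 0;  out=∅∪out(0)=∅
  fail(5) 'ebdee': from fail(4)=1 chase 'e': 1→0 ⇒ 1;  out=∅∪out(1)=∅
  fail(12) 'adeeb': from fail(11)=1 chase 'b': 1 ⇒ 2;  out={2}∪out(2)={1,2}
  fail(20) 'becda': from fail(19)=0 chase 'a': 0 ⇒ 8;  out={5}∪out(8)={5}
  fail(6) 'ebdeee': from fail(5)=1 chase 'e': 1→0 ⇒ 1;  out={0}∪out(1)={0}

Scan:
pos 0 'd': at 0
pos 1 'e': at 1
pos 2 'a': at 8 ·f
pos 3 'd': at 9
pos 4 'a': at 8 ·f
pos 5 'c': at 14 ·f
pos 6 'a': at 8 ·f
pos 7 'a': at 8 ·f
pos 8 'd': at 9
pos 9 'c': at 14 ·f
pos 10 'e': at 15
pos 11 'd': at 16  → match P7@[10:11]
pos 12 'e': at 17  → match P4@[9:12]
pos 13 'e': at 1 ·f
pos 14 'b': at 2  → match P1@[14:14]
pos 15 'd': at 3
pos 16 'e': at 4
pos 17 'e': at 5
pos 18 'e': at 6  → match P0@[13:18]
pos 19 'd': at 23 ·f  → match P7@[18:19]
pos 20 'b': at 7 ·f  → match P1@[20:20]
pos 21 'e': at 13  → match P3@[20:21]
pos 22 'b': at 2 ·f  → match P1@[22:22]
pos 23 'e': at 13 ·f  → match P3@[22:23]
pos 24 'b': at 2 ·f  → match P1@[24:24]
pos 25 'd': at 3
pos 26 'e': at 4
pos 27 'e': at 5
pos 28 'e': at 6  → match P0@[23:28]
pos 29 'a': at 8 ·f
pos 30 'd': at 9
pos 31 'e': at 10
pos 32 'e': at 11
pos 33 'b': at 12  → match P1@[33:33],P2@[29:33]
pos 34 'b': at 7 ·f  → match P1@[34:34]
pos 35 'e': at 13  → match P3@[34:35]
pos 36 'b': at 2 ·f  → match P1@[36:36]
pos 37 'e': at 13 ·f  → match P3@[36:37]
pos 38 'd': at 23 ·f  → match P7@[37:38]
pos 39 'd': at 0 ·f
pos 40 'd': at 0
pos 41 'd': at 0
pos 42 'b': at 7  → match P1@[42:42]
pos 43 'e': at 13  → match P3@[42:43]
pos 44 'b': at 2 ·f  → match P1@[44:44]
pos 45 'a': at 8 ·f
pos 46 'b': at 7 ·f  → match P1@[46:46]
pos 47 'e': at 13  → match P3@[46:47]
pos 48 'b': at 2 ·f  → match P1@[48:48]
pos 49 'd': at 3
pos 50 'e': at 4
pos 51 'b': at 2 ·f  → match P1@[51:51]
pos 52 'b': at 7 ·f  → match P1@[52:52]
pos 53 'a': at 8 ·f
pos 54 'd': at 9
pos 55 'e': at 10
pos 56 'e': at 11
pos 57 'b': at 12  → match P1@[57:57],P2@[53:57]
pos 58 'c': at 14 ·f
pos 59 'e': at 15
pos 60 'd': at 16  → match P7@[59:60]
pos 61 'c': at 14 ·f
pos 62 'a': at 8 ·f
pos 63 'e': at 21

Matches: [[11,7],[12,4],[14,1],[18,0],[19,7],[20,1],[21,3],[22,1],[23,3],[24,1],[28,0],[33,1],[33,2],[34,1],[35,3],[36,1],[37,3],[38,7],[42,1],[43,3],[44,1],[46,1],[47,3],[48,1],[51,1],[52,1],[57,1],[57,2],[60,7]]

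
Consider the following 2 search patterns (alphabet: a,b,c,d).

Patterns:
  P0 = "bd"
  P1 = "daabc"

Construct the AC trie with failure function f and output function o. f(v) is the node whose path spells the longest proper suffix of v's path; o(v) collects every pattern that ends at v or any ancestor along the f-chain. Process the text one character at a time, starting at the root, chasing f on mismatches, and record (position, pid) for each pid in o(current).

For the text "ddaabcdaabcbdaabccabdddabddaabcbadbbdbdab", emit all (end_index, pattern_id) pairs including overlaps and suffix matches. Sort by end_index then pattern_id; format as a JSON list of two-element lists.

Build:
Trie nodes:
  0='ε' goto b→1 d→3
  1='b' goto d→2
  2='bd' goto ·  ←P0
  3='d' goto a→4
  4='da' goto a→5
  5='daa' goto b→6
  6='daab' goto c→7
  7='daabc' goto ·  ←P1

BFS fail/out derivation:
  fail(1) 'b': from fail(0)=0 chase 'b': 0 ⇒ 0;  out=∅∪out(0)=∅
  fail(3) 'd': from fail(0)=0 chase 'd': 0 ⇒ 0;  out=∅∪out(0)=∅
  fail(2) 'bd': from fail(1)=0 chase 'd': 0 ⇒ 3;  out={0}∪out(3)={0}
  fail(4) 'da': from fail(3)=0 chase 'a': 0 ⇒ 0;  out=∅∪out(0)=∅
  fail(5) 'daa': from fail(4)=0 chase 'a': 0 ⇒ 0;  out=∅∪out(0)=∅
  fail(6) 'daab': from fail(5)=0 chase 'b': 0 ⇒ 1;  out=∅∪out(1)=∅
  fail(7) 'daabc': from fail(6)=1 chase 'c': 1→0 ⇒ 0;  out={1}∪out(0)={1}

Scan:
pos 0 'd': at 3
pos 1 'd': at 3 ·f
pos 2 'a': at 4
pos 3 'a': at 5
pos 4 'b': at 6
pos 5 'c': at 7  ** P1@[1:5]
pos 6 'd': at 3 ·f
pos 7 'a': at 4
pos 8 'a': at 5
pos 9 'b': at 6
pos 10 'c': at 7  ** P1@[6:10]
pos 11 'b': at 1 ·f
pos 12 'd': at 2  ** P0@[11:12]
pos 13 'a': at 4 ·f
pos 14 'a': at 5
pos 15 'b': at 6
pos 16 'c': at 7  ** P1@[12:16]
pos 17 'c': at 0 ·f
pos 18 'a': at 0
pos 19 'b': at 1
pos 20 'd': at 2  ** P0@[19:20]
pos 21 'd': at 3 ·f
pos 22 'd': at 3 ·f
pos 23 'a': at 4
pos 24 'b': at 1 ·f
pos 25 'd': at 2  ** P0@[24:25]
pos 26 'd': at 3 ·f
pos 27 'a': at 4
pos 28 'a': at 5
pos 29 'b': at 6
pos 30 'c': at 7  ** P1@[26:30]
pos 31 'b': at 1 ·f
pos 32 'a': at 0 ·f
pos 33 'd': at 3
pos 34 'b': at 1 ·f
pos 35 'b': at 1 ·f
pos 36 'd': at 2  ** P0@[35:36]
pos 37 'b': at 1 ·f
pos 38 'd': at 2  ** P0@[37:38]
pos 39 'a': at 4 ·f
pos 40 'b': at 1 ·f

All matches (sorted): [[5,1],[10,1],[12,0],[16,1],[20,0],[25,0],[30,1],[36,0],[38,0]]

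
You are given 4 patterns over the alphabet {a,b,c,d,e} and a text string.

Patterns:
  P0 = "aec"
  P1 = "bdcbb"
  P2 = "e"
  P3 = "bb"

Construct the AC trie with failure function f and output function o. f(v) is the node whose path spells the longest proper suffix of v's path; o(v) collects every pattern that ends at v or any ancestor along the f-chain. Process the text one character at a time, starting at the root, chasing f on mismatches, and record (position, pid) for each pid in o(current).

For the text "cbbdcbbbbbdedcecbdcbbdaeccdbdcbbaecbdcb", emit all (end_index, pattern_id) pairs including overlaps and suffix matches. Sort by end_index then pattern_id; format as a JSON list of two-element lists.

Construct AC machine:
Trie (insert patterns):
  0='ε' goto a→1 b→4 e→9
  1='a' goto e→2
  2='ae' goto c→3
  3='aec' goto ·  ←P0
  4='b' goto b→10 d→5
  5='bd' goto c→6
  6='bdc' goto b→7
  7='bdcb' goto b→8
  8='bdcbb' goto ·  ←P1
  9='e' goto ·  ←P2
  10='bb' goto ·  ←P3

BFS fail/out derivation:
  n1('a'): parent n0 fail=0; on 'a' 0 → fail=0;  out ∅∪∅=∅
  n4('b'): parent n0 fail=0; on 'b' 0 → fail=0;  out ∅∪∅=∅
  n9('e'): parent n0 fail=0; on 'e' 0 → fail=0;  out {2}∪∅={2}
  n2('ae'): parent n1 fail=0; on 'e' 0 → fail=9;  out ∅∪{2}={2}
  n5('bd'): parent n4 fail=0; on 'd' 0 → fail=0;  out ∅∪∅=∅
  n10('bb'): parent n4 fail=0; on 'b' 0 → fail=4;  out {3}∪∅={3}
  n3('aec'): parent n2 fail=9; on 'c' 9→0 → fail=0;  out {0}∪∅={0}
  n6('bdc'): parent n5 fail=0; on 'c' 0 → fail=0;  out ∅∪∅=∅
  n7('bdcb'): parent n6 fail=0; on 'b' 0 → fail=4;  out ∅∪∅=∅
  n8('bdcbb'): parent n7 fail=4; on 'b' 4 → fail=10;  out {1}∪{3}={1,3}

Run:
pos 0 'c': at 0
pos 1 'b': at 4
pos 2 'b': at 10  emit P3@[1:2]
pos 3 'd': at 5 (fail-walked)
pos 4 'c': at 6
pos 5 'b': at 7
pos 6 'b': at 8  emit P1@[2:6],P3@[5:6]
pos 7 'b': at 10 (fail-walked)  emit P3@[6:7]
pos 8 'b': at 10 (fail-walked)  emit P3@[7:8]
pos 9 'b': at 10 (fail-walked)  emit P3@[8:9]
pos 10 'd': at 5 (fail-walked)
pos 11 'e': at 9 (fail-walked)  emit P2@[11:11]
pos 12 'd': at 0 (fail-walked)
pos 13 'c': at 0
pos 14 'e': at 9  emit P2@[14:14]
pos 15 'c': at 0 (fail-walked)
pos 16 'b': at 4
pos 17 'd': at 5
pos 18 'c': at 6
pos 19 'b': at 7
pos 20 'b': at 8  emit P1@[16:20],P3@[19:20]
pos 21 'd': at 5 (fail-walked)
pos 22 'a': at 1 (fail-walked)
pos 23 'e': at 2  emit P2@[23:23]
pos 24 'c': at 3  emit P0@[22:24]
pos 25 'c': at 0 (fail-walked)
pos 26 'd': at 0
pos 27 'b': at 4
pos 28 'd': at 5
pos 29 'c': at 6
pos 30 'b': at 7
pos 31 'b': at 8  emit P1@[27:31],P3@[30:31]
pos 32 'a': at 1 (fail-walked)
pos 33 'e': at 2  emit P2@[33:33]
pos 34 'c': at 3  emit P0@[32:34]
pos 35 'b': at 4 (fail-walked)
pos 36 'd': at 5
pos 37 'c': at 6
pos 38 'b': at 7

All matches (sorted): [[2,3],[6,1],[6,3],[7,3],[8,3],[9,3],[11,2],[14,2],[20,1],[20,3],[23,2],[24,0],[31,1],[31,3],[33,2],[34,0]]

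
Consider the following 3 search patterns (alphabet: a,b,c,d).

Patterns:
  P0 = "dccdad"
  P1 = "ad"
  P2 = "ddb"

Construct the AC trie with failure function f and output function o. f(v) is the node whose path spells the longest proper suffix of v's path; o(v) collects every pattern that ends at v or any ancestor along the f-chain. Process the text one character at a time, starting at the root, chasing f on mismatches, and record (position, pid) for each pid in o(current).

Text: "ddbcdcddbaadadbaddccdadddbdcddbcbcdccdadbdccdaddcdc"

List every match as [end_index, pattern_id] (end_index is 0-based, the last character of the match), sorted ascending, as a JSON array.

Construct AC machine:
Trie (insert patterns):
  n0 'ε': a→7 d→1
  n1 'd': c→2 d→9
  n2 'dc': c→3
  n3 'dcc': d→4
  n4 'dccd': a→5
  n5 'dccda': d→6
  n6 'dccdad': ·  ←P0
  n7 'a': d→8
  n8 'ad': ·  ←P1
  n9 'dd': b→10
  n10 'ddb': ·  ←P2

Failure links (BFS by depth):
  n1('d'): parent n0 fail=0; on 'd' 0 → fail=0;  out ∅∪∅=∅
  n7('a'): parent n0 fail=0; on 'a' 0 → fail=0;  out ∅∪∅=∅
  n2('dc'): parent n1 fail=0; on 'c' 0 → fail=0;  out ∅∪∅=∅
  n8('ad'): parent n7 fail=0; on 'd' 0 → fail=1;  out {1}∪∅={1}
  n9('dd'): parent n1 fail=0; on 'd' 0 → fail=1;  out ∅∪∅=∅
  n3('dcc'): parent n2 fail=0; on 'c' 0 → fail=0;  out ∅∪∅=∅
  n10('ddb'): parent n9 fail=1; on 'b' 1→0 → fail=0;  out {2}∪∅={2}
  n4('dccd'): parent n3 fail=0; on 'd' 0 → fail=1;  out ∅∪∅=∅
  n5('dccda'): parent n4 fail=1; on 'a' 1→0 → fail=7;  out ∅∪∅=∅
  n6('dccdad'): parent n5 fail=7; on 'd' 7 → fail=8;  out {0}∪{1}={0,1}

Text stream:
i=0 'd': node 0→1
i=1 'd': node 1→9
i=2 'b': node 9→10  → match P2@[0:2]
i=3 'c': node 10→0 (via fail)
i=4 'd': node 0→1
i=5 'c': node 1→2
i=6 'd': node 2→1 (via fail)
i=7 'd': node 1→9
i=8 'b': node 9→10  → match P2@[6:8]
i=9 'a': node 10→7 (via fail)
i=10 'a': node 7→7 (via fail)
i=11 'd': node 7→8  → match P1@[10:11]
i=12 'a': node 8→7 (via fail)
i=13 'd': node 7→8  → match P1@[12:13]
i=14 'b': node 8→0 (via fail)
i=15 'a': node 0→7
i=16 'd': node 7→8  → match P1@[15:16]
i=17 'd': node 8→9 (via fail)
i=18 'c': node 9→2 (via fail)
i=19 'c': node 2→3
i=20 'd': node 3→4
i=21 'a': node 4→5
i=22 'd': node 5→6  → match P0@[17:22],P1@[21:22]
i=23 'd': node 6→9 (via fail)
i=24 'd': node 9→9 (via fail)
i=25 'b': node 9→10  → match P2@[23:25]
i=26 'd': node 10→1 (via fail)
i=27 'c': node 1→2
i=28 'd': node 2→1 (via fail)
i=29 'd': node 1→9
i=30 'b': node 9→10  → match P2@[28:30]
i=31 'c': node 10→0 (via fail)
i=32 'b': node 0→0
i=33 'c': node 0→0
i=34 'd': node 0→1
i=35 'c': node 1→2
i=36 'c': node 2→3
i=37 'd': node 3→4
i=38 'a': node 4→5
i=39 'd': node 5→6  → match P0@[34:39],P1@[38:39]
i=40 'b': node 6→0 (via fail)
i=41 'd': node 0→1
i=42 'c': node 1→2
i=43 'c': node 2→3
i=44 'd': node 3→4
i=45 'a': node 4→5
i=46 'd': node 5→6  → match P0@[41:46],P1@[45:46]
i=47 'd': node 6→9 (via fail)
i=48 'c': node 9→2 (via fail)
i=49 'd': node 2→1 (via fail)
i=50 'c': node 1→2

All matches (sorted): [[2,2],[8,2],[11,1],[13,1],[16,1],[22,0],[22,1],[25,2],[30,2],[39,0],[39,1],[46,0],[46,1]]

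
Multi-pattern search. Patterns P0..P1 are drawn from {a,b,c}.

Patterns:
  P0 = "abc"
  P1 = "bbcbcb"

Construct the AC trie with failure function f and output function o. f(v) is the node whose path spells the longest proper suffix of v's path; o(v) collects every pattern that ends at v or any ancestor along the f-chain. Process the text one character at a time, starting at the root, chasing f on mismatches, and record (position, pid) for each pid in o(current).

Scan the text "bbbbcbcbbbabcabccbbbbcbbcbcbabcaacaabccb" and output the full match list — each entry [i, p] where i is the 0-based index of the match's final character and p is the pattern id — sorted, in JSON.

Build automaton:
Trie nodes:
  0='ε' goto a→1 b→4
  1='a' goto b→2
  2='ab' goto c→3
  3='abc' goto ·  [P0 ends]
  4='b' goto b→5
  5='bb' goto c→6
  6='bbc' goto b→7
  7='bbcb' goto c→8
  8='bbcbc' goto b→9
  9='bbcbcb' goto ·  [P1 ends]

BFS fail/out derivation:
  n1('a'): parent n0 fail=0; on 'a' 0 → fail=0;  out ∅∪∅=∅
  n4('b'): parent n0 fail=0; on 'b' 0 → fail=0;  out ∅∪∅=∅
  n2('ab'): parent n1 fail=0; on 'b' 0 → fail=4;  out ∅∪∅=∅
  n5('bb'): parent n4 fail=0; on 'b' 0 → fail=4;  out ∅∪∅=∅
  n3('abc'): parent n2 fail=4; on 'c' 4→0 → fail=0;  out {0}∪∅={0}
  n6('bbc'): parent n5 fail=4; on 'c' 4→0 → fail=0;  out ∅∪∅=∅
  n7('bbcb'): parent n6 fail=0; on 'b' 0 → fail=4;  out ∅∪∅=∅
  n8('bbcbc'): parent n7 fail=4; on 'c' 4→0 → fail=0;  out ∅∪∅=∅
  n9('bbcbcb'): parent n8 fail=0; on 'b' 0 → fail=4;  out {1}∪∅={1}

Scan:
[0] read 'b'  n0⇒n4
[1] read 'b'  n4⇒n5
[2] read 'b'  n5⇒n5 (via fail)
[3] read 'b'  n5⇒n5 (via fail)
[4] read 'c'  n5⇒n6
[5] read 'b'  n6⇒n7
[6] read 'c'  n7⇒n8
[7] read 'b'  n8⇒n9  ** P1@[2:7]
[8] read 'b'  n9⇒n5 (via fail)
[9] read 'b'  n5⇒n5 (via fail)
[10] read 'a'  n5⇒n1 (via fail)
[11] read 'b'  n1⇒n2
[12] read 'c'  n2⇒n3  ** P0@[10:12]
[13] read 'a'  n3⇒n1 (via fail)
[14] read 'b'  n1⇒n2
[15] read 'c'  n2⇒n3  ** P0@[13:15]
[16] read 'c'  n3⇒n0 (via fail)
[17] read 'b'  n0⇒n4
[18] read 'b'  n4⇒n5
[19] read 'b'  n5⇒n5 (via fail)
[20] read 'b'  n5⇒n5 (via fail)
[21] read 'c'  n5⇒n6
[22] read 'b'  n6⇒n7
[23] read 'b'  n7⇒n5 (via fail)
[24] read 'c'  n5⇒n6
[25] read 'b'  n6⇒n7
[26] read 'c'  n7⇒n8
[27] read 'b'  n8⇒n9  ** P1@[22:27]
[28] read 'a'  n9⇒n1 (via fail)
[29] read 'b'  n1⇒n2
[30] read 'c'  n2⇒n3  ** P0@[28:30]
[31] read 'a'  n3⇒n1 (via fail)
[32] read 'a'  n1⇒n1 (via fail)
[33] read 'c'  n1⇒n0 (via fail)
[34] read 'a'  n0⇒n1
[35] read 'a'  n1⇒n1 (via fail)
[36] read 'b'  n1⇒n2
[37] read 'c'  n2⇒n3  ** P0@[35:37]
[38] read 'c'  n3⇒n0 (via fail)
[39] read 'b'  n0⇒n4

Result: [[7,1],[12,0],[15,0],[27,1],[30,0],[37,0]]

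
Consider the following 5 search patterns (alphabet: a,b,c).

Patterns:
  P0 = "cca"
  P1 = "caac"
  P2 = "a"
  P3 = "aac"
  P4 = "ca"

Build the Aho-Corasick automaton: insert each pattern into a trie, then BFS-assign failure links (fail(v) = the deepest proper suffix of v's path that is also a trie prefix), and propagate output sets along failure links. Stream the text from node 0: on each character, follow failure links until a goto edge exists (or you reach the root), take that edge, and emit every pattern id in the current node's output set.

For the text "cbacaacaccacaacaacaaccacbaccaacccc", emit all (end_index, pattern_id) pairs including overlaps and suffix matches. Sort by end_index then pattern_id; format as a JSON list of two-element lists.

Construct AC machine:
Trie (insert patterns):
  n0 'ε': a→7 c→1
  n1 'c': a→4 c→2
  n2 'cc': a→3
  n3 'cca': ·  ←P0
  n4 'ca': a→5  ←P4
  n5 'caa': c→6
  n6 'caac': ·  ←P1
  n7 'a': a→8  ←P2
  n8 'aa': c→9
  n9 'aac': ·  ←P3

BFS fail/out derivation:
  fail(1) 'c': from fail(0)=0 chase 'c': 0 ⇒ 0;  out=∅∪out(0)=∅
  fail(7) 'a': from fail(0)=0 chase 'a': 0 ⇒ 0;  out={2}∪out(0)={2}
  fail(2) 'cc': from fail(1)=0 chase 'c': 0 ⇒ 1;  out=∅∪out(1)=∅
  fail(4) 'ca': from fail(1)=0 chase 'a': 0 ⇒ 7;  out={4}∪out(7)={2,4}
  fail(8) 'aa': from fail(7)=0 chase 'a': 0 ⇒ 7;  out=∅∪out(7)={2}
  fail(3) 'cca': from fail(2)=1 chase 'a': 1 ⇒ 4;  out={0}∪out(4)={0,2,4}
  fail(5) 'caa': from fail(4)=7 chase 'a': 7 ⇒ 8;  out=∅∪out(8)={2}
  fail(9) 'aac': from fail(8)=7 chase 'c': 7→0 ⇒ 1;  out={3}∪out(1)={3}
  fail(6) 'caac': from fail(5)=8 chase 'c': 8 ⇒ 9;  out={1}∪out(9)={1,3}

Scan:
[0] read 'c'  n0⇒n1
[1] read 'b'  n1⇒n0 (fail-walked)
[2] read 'a'  n0⇒n7  → match P2@[2:2]
[3] read 'c'  n7⇒n1 (fail-walked)
[4] read 'a'  n1⇒n4  → match P2@[4:4],P4@[3:4]
[5] read 'a'  n4⇒n5  → match P2@[5:5]
[6] read 'c'  n5⇒n6  → match P1@[3:6],P3@[4:6]
[7] read 'a'  n6⇒n4 (fail-walked)  → match P2@[7:7],P4@[6:7]
[8] read 'c'  n4⇒n1 (fail-walked)
[9] read 'c'  n1⇒n2
[10] read 'a'  n2⇒n3  → match P0@[8:10],P2@[10:10],P4@[9:10]
[11] read 'c'  n3⇒n1 (fail-walked)
[12] read 'a'  n1⇒n4  → match P2@[12:12],P4@[11:12]
[13] read 'a'  n4⇒n5  → match P2@[13:13]
[14] read 'c'  n5⇒n6  → match P1@[11:14],P3@[12:14]
[15] read 'a'  n6⇒n4 (fail-walked)  → match P2@[15:15],P4@[14:15]
[16] read 'a'  n4⇒n5  → match P2@[16:16]
[17] read 'c'  n5⇒n6  → match P1@[14:17],P3@[15:17]
[18] read 'a'  n6⇒n4 (fail-walked)  → match P2@[18:18],P4@[17:18]
[19] read 'a'  n4⇒n5  → match P2@[19:19]
[20] read 'c'  n5⇒n6  → match P1@[17:20],P3@[18:20]
[21] read 'c'  n6⇒n2 (fail-walked)
[22] read 'a'  n2⇒n3  → match P0@[20:22],P2@[22:22],P4@[21:22]
[23] read 'c'  n3⇒n1 (fail-walked)
[24] read 'b'  n1⇒n0 (fail-walked)
[25] read 'a'  n0⇒n7  → match P2@[25:25]
[26] read 'c'  n7⇒n1 (fail-walked)
[27] read 'c'  n1⇒n2
[28] read 'a'  n2⇒n3  → match P0@[26:28],P2@[28:28],P4@[27:28]
[29] read 'a'  n3⇒n5 (fail-walked)  → match P2@[29:29]
[30] read 'c'  n5⇒n6  → match P1@[27:30],P3@[28:30]
[31] read 'c'  n6⇒n2 (fail-walked)
[32] read 'c'  n2⇒n2 (fail-walked)
[33] read 'c'  n2⇒n2 (fail-walked)

All matches (sorted): [[2,2],[4,2],[4,4],[5,2],[6,1],[6,3],[7,2],[7,4],[10,0],[10,2],[10,4],[12,2],[12,4],[13,2],[14,1],[14,3],[15,2],[15,4],[16,2],[17,1],[17,3],[18,2],[18,4],[19,2],[20,1],[20,3],[22,0],[22,2],[22,4],[25,2],[28,0],[28,2],[28,4],[29,2],[30,1],[30,3]]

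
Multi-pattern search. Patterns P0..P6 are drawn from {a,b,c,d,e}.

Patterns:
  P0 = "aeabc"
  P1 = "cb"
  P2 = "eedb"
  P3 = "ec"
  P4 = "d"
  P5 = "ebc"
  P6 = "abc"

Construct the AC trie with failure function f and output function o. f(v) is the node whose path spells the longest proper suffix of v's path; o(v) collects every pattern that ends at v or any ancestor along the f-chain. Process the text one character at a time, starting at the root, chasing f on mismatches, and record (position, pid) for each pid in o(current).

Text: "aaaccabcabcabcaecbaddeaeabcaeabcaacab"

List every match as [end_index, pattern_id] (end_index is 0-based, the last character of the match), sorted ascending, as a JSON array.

Build automaton:
Trie (insert patterns):
  0='ε' goto a→1 c→6 d→13 e→8
  1='a' goto b→16 e→2
  2='ae' goto a→3
  3='aea' goto b→4
  4='aeab' goto c→5
  5='aeabc' goto ·  [P0 ends]
  6='c' goto b→7
  7='cb' goto ·  [P1 ends]
  8='e' goto b→14 c→12 e→9
  9='ee' goto d→10
  10='eed' goto b→11
  11='eedb' goto ·  [P2 ends]
  12='ec' goto ·  [P3 ends]
  13='d' goto ·  [P4 ends]
  14='eb' goto c→15
  15='ebc' goto ·  [P5 ends]
  16='ab' goto c→17
  17='abc' goto ·  [P6 ends]

Failure links (BFS by depth):
  fail(1) 'a': from fail(0)=0 chase 'a': 0 ⇒ 0;  out=∅∪out(0)=∅
  fail(6) 'c': from fail(0)=0 chase 'c': 0 ⇒ 0;  out=∅∪out(0)=∅
  fail(8) 'e': from fail(0)=0 chase 'e': 0 ⇒ 0;  out=∅∪out(0)=∅
  fail(13) 'd': from fail(0)=0 chase 'd': 0 ⇒ 0;  out={4}∪out(0)={4}
  fail(2) 'ae': from fail(1)=0 chase 'e': 0 ⇒ 8;  out=∅∪out(8)=∅
  fail(7) 'cb': from fail(6)=0 chase 'b': 0 ⇒ 0;  out={1}∪out(0)={1}
  fail(9) 'ee': from fail(8)=0 chase 'e': 0 ⇒ 8;  out=∅∪out(8)=∅
  fail(12) 'ec': from fail(8)=0 chase 'c': 0 ⇒ 6;  out={3}∪out(6)={3}
  fail(14) 'eb': from fail(8)=0 chase 'b': 0 ⇒ 0;  out=∅∪out(0)=∅
  fail(16) 'ab': from fail(1)=0 chase 'b': 0 ⇒ 0;  out=∅∪out(0)=∅
  fail(3) 'aea': from fail(2)=8 chase 'a': 8→0 ⇒ 1;  out=∅∪out(1)=∅
  fail(10) 'eed': from fail(9)=8 chase 'd': 8→0 ⇒ 13;  out=∅∪out(13)={4}
  fail(15) 'ebc': from fail(14)=0 chase 'c': 0 ⇒ 6;  out={5}∪out(6)={5}
  fail(17) 'abc': from fail(16)=0 chase 'c': 0 ⇒ 6;  out={6}∪out(6)={6}
  fail(4) 'aeab': from fail(3)=1 chase 'b': 1 ⇒ 16;  out=∅∪out(16)=∅
  fail(11) 'eedb': from fail(10)=13 chase 'b': 13→0 ⇒ 0;  out={2}∪out(0)={2}
  fail(5) 'aeabc': from fail(4)=16 chase 'c': 16 ⇒ 17;  out={0}∪out(17)={0,6}

Run:
i=0 'a': node 0→1
i=1 'a': node 1→1 ·f
i=2 'a': node 1→1 ·f
i=3 'c': node 1→6 ·f
i=4 'c': node 6→6 ·f
i=5 'a': node 6→1 ·f
i=6 'b': node 1→16
i=7 'c': node 16→17  → match P6@[5:7]
i=8 'a': node 17→1 ·f
i=9 'b': node 1→16
i=10 'c': node 16→17  → match P6@[8:10]
i=11 'a': node 17→1 ·f
i=12 'b': node 1→16
i=13 'c': node 16→17  → match P6@[11:13]
i=14 'a': node 17→1 ·f
i=15 'e': node 1→2
i=16 'c': node 2→12 ·f  → match P3@[15:16]
i=17 'b': node 12→7 ·f  → match P1@[16:17]
i=18 'a': node 7→1 ·f
i=19 'd': node 1→13 ·f  → match P4@[19:19]
i=20 'd': node 13→13 ·f  → match P4@[20:20]
i=21 'e': node 13→8 ·f
i=22 'a': node 8→1 ·f
i=23 'e': node 1→2
i=24 'a': node 2→3
i=25 'b': node 3→4
i=26 'c': node 4→5  → match P0@[22:26],P6@[24:26]
i=27 'a': node 5→1 ·f
i=28 'e': node 1→2
i=29 'a': node 2→3
i=30 'b': node 3→4
i=31 'c': node 4→5  → match P0@[27:31],P6@[29:31]
i=32 'a': node 5→1 ·f
i=33 'a': node 1→1 ·f
i=34 'c': node 1→6 ·f
i=35 'a': node 6→1 ·f
i=36 'b': node 1→16

Matches: [[7,6],[10,6],[13,6],[16,3],[17,1],[19,4],[20,4],[26,0],[26,6],[31,0],[31,6]]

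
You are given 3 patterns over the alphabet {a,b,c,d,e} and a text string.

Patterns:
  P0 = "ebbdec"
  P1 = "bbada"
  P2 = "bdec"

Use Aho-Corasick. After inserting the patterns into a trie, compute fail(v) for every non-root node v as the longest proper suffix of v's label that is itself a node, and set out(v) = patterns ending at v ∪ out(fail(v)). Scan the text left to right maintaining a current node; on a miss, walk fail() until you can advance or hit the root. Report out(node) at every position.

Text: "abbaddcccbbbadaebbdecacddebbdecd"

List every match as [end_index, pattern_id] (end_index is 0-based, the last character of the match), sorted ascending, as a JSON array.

Build:
Trie (insert patterns):
  0='ε' goto b→7 e→1
  1='e' goto b→2
  2='eb' goto b→3
  3='ebb' goto d→4
  4='ebbd' goto e→5
  5='ebbde' goto c→6
  6='ebbdec' goto ·  ←P0
  7='b' goto b→8 d→12
  8='bb' goto a→9
  9='bba' goto d→10
  10='bbad' goto a→11
  11='bbada' goto ·  ←P1
  12='bd' goto e→13
  13='bde' goto c→14
  14='bdec' goto ·  ←P2

Failure links (BFS by depth):
  n1('e'): parent n0 fail=0; on 'e' 0 → fail=0;  out ∅∪∅=∅
  n7('b'): parent n0 fail=0; on 'b' 0 → fail=0;  out ∅∪∅=∅
  n2('eb'): parent n1 fail=0; on 'b' 0 → fail=7;  out ∅∪∅=∅
  n8('bb'): parent n7 fail=0; on 'b' 0 → fail=7;  out ∅∪∅=∅
  n12('bd'): parent n7 fail=0; on 'd' 0 → fail=0;  out ∅∪∅=∅
  n3('ebb'): parent n2 fail=7; on 'b' 7 → fail=8;  out ∅∪∅=∅
  n9('bba'): parent n8 fail=7; on 'a' 7→0 → fail=0;  out ∅∪∅=∅
  n13('bde'): parent n12 fail=0; on 'e' 0 → fail=1;  out ∅∪∅=∅
  n4('ebbd'): parent n3 fail=8; on 'd' 8→7 → fail=12;  out ∅∪∅=∅
  n10('bbad'): parent n9 fail=0; on 'd' 0 → fail=0;  out ∅∪∅=∅
  n14('bdec'): parent n13 fail=1; on 'c' 1→0 → fail=0;  out {2}∪∅={2}
  n5('ebbde'): parent n4 fail=12; on 'e' 12 → fail=13;  out ∅∪∅=∅
  n11('bbada'): parent n10 fail=0; on 'a' 0 → fail=0;  out {1}∪∅={1}
  n6('ebbdec'): parent n5 fail=13; on 'c' 13 → fail=14;  out {0}∪{2}={0,2}

Run:
i=0 'a': node 0→0
i=1 'b': node 0→7
i=2 'b': node 7→8
i=3 'a': node 8→9
i=4 'd': node 9→10
i=5 'd': node 10→0 ·f
i=6 'c': node 0→0
i=7 'c': node 0→0
i=8 'c': node 0→0
i=9 'b': node 0→7
i=10 'b': node 7→8
i=11 'b': node 8→8 ·f
i=12 'a': node 8→9
i=13 'd': node 9→10
i=14 'a': node 10→11  → match P1@[10:14]
i=15 'e': node 11→1 ·f
i=16 'b': node 1→2
i=17 'b': node 2→3
i=18 'd': node 3→4
i=19 'e': node 4→5
i=20 'c': node 5→6  → match P0@[15:20],P2@[17:20]
i=21 'a': node 6→0 ·f
i=22 'c': node 0→0
i=23 'd': node 0→0
i=24 'd': node 0→0
i=25 'e': node 0→1
i=26 'b': node 1→2
i=27 'b': node 2→3
i=28 'd': node 3→4
i=29 'e': node 4→5
i=30 'c': node 5→6  → match P0@[25:30],P2@[27:30]
i=31 'd': node 6→0 ·f

All matches (sorted): [[14,1],[20,0],[20,2],[30,0],[30,2]]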